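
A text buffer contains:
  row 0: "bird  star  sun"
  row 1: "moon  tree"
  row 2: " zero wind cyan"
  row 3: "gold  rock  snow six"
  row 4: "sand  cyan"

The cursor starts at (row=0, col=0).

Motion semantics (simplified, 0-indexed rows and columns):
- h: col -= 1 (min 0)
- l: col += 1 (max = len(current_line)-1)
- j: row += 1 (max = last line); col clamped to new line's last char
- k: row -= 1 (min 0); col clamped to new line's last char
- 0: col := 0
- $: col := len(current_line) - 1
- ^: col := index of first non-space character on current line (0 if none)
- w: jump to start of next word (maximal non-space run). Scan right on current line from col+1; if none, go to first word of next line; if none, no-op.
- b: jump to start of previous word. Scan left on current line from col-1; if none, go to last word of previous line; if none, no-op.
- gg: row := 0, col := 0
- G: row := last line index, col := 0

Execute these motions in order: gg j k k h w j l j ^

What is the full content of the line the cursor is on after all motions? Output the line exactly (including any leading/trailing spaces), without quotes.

After 1 (gg): row=0 col=0 char='b'
After 2 (j): row=1 col=0 char='m'
After 3 (k): row=0 col=0 char='b'
After 4 (k): row=0 col=0 char='b'
After 5 (h): row=0 col=0 char='b'
After 6 (w): row=0 col=6 char='s'
After 7 (j): row=1 col=6 char='t'
After 8 (l): row=1 col=7 char='r'
After 9 (j): row=2 col=7 char='i'
After 10 (^): row=2 col=1 char='z'

Answer:  zero wind cyan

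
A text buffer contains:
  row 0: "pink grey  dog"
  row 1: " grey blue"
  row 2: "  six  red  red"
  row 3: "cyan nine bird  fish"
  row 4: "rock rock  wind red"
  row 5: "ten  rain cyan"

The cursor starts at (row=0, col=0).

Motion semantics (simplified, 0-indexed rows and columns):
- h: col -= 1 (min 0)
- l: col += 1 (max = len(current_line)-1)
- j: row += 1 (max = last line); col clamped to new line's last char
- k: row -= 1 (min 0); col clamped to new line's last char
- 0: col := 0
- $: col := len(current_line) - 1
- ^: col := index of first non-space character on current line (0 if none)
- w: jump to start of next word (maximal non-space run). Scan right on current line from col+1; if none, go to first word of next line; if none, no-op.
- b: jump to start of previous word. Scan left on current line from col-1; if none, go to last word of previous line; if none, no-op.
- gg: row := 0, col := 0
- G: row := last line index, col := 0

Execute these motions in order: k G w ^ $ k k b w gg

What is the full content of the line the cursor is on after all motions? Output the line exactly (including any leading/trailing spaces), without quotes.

After 1 (k): row=0 col=0 char='p'
After 2 (G): row=5 col=0 char='t'
After 3 (w): row=5 col=5 char='r'
After 4 (^): row=5 col=0 char='t'
After 5 ($): row=5 col=13 char='n'
After 6 (k): row=4 col=13 char='n'
After 7 (k): row=3 col=13 char='d'
After 8 (b): row=3 col=10 char='b'
After 9 (w): row=3 col=16 char='f'
After 10 (gg): row=0 col=0 char='p'

Answer: pink grey  dog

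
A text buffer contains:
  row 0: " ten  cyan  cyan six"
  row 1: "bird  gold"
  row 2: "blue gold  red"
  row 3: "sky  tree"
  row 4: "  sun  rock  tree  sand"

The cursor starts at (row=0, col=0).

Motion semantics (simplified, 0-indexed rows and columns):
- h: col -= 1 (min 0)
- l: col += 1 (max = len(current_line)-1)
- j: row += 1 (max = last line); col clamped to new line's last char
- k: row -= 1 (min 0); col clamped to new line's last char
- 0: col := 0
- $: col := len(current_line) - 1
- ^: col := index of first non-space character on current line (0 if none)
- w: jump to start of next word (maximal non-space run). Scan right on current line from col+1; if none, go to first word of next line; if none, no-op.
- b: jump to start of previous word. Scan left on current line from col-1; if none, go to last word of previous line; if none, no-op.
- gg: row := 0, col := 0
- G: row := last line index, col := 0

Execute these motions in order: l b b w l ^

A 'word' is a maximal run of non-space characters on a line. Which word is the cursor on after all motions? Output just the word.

After 1 (l): row=0 col=1 char='t'
After 2 (b): row=0 col=1 char='t'
After 3 (b): row=0 col=1 char='t'
After 4 (w): row=0 col=6 char='c'
After 5 (l): row=0 col=7 char='y'
After 6 (^): row=0 col=1 char='t'

Answer: ten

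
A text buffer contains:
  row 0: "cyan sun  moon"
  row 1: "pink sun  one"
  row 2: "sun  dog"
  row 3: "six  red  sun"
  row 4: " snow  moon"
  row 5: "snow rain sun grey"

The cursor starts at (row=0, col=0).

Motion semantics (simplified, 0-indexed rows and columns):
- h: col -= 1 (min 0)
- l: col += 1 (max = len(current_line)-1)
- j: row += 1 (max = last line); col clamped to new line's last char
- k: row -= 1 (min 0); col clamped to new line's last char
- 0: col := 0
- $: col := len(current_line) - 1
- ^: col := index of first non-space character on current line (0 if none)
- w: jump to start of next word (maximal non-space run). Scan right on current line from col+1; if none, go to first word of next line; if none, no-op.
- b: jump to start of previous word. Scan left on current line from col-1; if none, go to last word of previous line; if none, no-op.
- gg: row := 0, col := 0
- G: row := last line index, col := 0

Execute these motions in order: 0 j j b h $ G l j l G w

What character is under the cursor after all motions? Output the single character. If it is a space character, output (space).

Answer: r

Derivation:
After 1 (0): row=0 col=0 char='c'
After 2 (j): row=1 col=0 char='p'
After 3 (j): row=2 col=0 char='s'
After 4 (b): row=1 col=10 char='o'
After 5 (h): row=1 col=9 char='_'
After 6 ($): row=1 col=12 char='e'
After 7 (G): row=5 col=0 char='s'
After 8 (l): row=5 col=1 char='n'
After 9 (j): row=5 col=1 char='n'
After 10 (l): row=5 col=2 char='o'
After 11 (G): row=5 col=0 char='s'
After 12 (w): row=5 col=5 char='r'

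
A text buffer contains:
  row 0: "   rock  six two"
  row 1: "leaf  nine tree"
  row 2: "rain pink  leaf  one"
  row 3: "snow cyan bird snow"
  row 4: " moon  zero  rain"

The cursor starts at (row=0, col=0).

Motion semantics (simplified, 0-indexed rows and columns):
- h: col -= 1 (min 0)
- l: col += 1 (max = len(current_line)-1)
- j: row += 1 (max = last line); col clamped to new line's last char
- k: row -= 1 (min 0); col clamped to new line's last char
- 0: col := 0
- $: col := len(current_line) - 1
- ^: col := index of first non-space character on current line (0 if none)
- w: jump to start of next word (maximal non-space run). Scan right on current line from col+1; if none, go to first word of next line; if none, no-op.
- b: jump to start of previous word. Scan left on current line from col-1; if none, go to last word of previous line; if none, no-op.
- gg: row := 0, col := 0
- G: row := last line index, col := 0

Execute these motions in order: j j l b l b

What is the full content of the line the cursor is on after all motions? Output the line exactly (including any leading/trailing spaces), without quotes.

Answer: rain pink  leaf  one

Derivation:
After 1 (j): row=1 col=0 char='l'
After 2 (j): row=2 col=0 char='r'
After 3 (l): row=2 col=1 char='a'
After 4 (b): row=2 col=0 char='r'
After 5 (l): row=2 col=1 char='a'
After 6 (b): row=2 col=0 char='r'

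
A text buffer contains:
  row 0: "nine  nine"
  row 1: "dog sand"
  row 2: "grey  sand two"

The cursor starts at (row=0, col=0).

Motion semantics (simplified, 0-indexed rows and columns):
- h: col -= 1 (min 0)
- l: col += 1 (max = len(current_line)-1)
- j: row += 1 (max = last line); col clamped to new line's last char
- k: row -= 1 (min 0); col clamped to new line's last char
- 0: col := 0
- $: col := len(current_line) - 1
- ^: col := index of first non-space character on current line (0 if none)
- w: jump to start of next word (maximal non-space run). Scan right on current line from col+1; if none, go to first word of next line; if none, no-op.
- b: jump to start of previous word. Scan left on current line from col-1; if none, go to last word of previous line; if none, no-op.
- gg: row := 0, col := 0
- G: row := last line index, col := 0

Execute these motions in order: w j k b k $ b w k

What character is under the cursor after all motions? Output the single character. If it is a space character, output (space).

Answer: n

Derivation:
After 1 (w): row=0 col=6 char='n'
After 2 (j): row=1 col=6 char='n'
After 3 (k): row=0 col=6 char='n'
After 4 (b): row=0 col=0 char='n'
After 5 (k): row=0 col=0 char='n'
After 6 ($): row=0 col=9 char='e'
After 7 (b): row=0 col=6 char='n'
After 8 (w): row=1 col=0 char='d'
After 9 (k): row=0 col=0 char='n'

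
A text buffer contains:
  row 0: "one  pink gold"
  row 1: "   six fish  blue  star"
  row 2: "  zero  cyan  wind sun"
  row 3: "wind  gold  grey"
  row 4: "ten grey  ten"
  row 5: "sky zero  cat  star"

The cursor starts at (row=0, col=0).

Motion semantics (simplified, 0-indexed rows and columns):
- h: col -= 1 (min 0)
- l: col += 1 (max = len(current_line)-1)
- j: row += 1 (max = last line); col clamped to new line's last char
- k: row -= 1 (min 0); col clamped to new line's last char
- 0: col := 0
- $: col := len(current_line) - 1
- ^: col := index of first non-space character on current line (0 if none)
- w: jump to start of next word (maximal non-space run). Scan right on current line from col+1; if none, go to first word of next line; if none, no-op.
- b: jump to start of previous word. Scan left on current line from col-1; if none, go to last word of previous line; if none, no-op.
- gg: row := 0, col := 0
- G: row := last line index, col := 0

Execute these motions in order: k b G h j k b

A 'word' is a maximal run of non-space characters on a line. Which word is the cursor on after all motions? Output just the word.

Answer: grey

Derivation:
After 1 (k): row=0 col=0 char='o'
After 2 (b): row=0 col=0 char='o'
After 3 (G): row=5 col=0 char='s'
After 4 (h): row=5 col=0 char='s'
After 5 (j): row=5 col=0 char='s'
After 6 (k): row=4 col=0 char='t'
After 7 (b): row=3 col=12 char='g'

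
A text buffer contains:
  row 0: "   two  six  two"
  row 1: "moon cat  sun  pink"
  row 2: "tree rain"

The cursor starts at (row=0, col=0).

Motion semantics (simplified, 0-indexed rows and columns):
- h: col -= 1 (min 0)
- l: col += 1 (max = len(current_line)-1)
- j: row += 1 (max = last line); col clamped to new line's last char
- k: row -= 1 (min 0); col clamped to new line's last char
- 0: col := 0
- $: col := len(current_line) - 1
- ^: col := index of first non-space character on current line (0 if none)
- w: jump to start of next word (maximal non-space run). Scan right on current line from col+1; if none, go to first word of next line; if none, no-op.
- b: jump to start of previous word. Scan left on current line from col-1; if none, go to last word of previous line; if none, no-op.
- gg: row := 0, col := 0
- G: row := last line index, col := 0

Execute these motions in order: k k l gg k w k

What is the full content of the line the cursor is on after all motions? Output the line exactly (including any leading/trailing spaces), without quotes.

Answer:    two  six  two

Derivation:
After 1 (k): row=0 col=0 char='_'
After 2 (k): row=0 col=0 char='_'
After 3 (l): row=0 col=1 char='_'
After 4 (gg): row=0 col=0 char='_'
After 5 (k): row=0 col=0 char='_'
After 6 (w): row=0 col=3 char='t'
After 7 (k): row=0 col=3 char='t'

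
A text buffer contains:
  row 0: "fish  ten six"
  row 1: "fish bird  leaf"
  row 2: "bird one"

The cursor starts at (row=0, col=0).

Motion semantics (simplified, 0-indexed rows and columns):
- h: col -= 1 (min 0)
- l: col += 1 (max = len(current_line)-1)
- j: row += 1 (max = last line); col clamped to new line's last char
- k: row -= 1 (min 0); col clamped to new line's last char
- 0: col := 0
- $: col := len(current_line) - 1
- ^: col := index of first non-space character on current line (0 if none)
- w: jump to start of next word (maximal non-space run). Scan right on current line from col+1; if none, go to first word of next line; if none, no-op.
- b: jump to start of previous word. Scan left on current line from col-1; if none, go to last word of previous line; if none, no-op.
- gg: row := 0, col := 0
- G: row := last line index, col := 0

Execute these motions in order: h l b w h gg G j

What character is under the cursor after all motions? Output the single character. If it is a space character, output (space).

Answer: b

Derivation:
After 1 (h): row=0 col=0 char='f'
After 2 (l): row=0 col=1 char='i'
After 3 (b): row=0 col=0 char='f'
After 4 (w): row=0 col=6 char='t'
After 5 (h): row=0 col=5 char='_'
After 6 (gg): row=0 col=0 char='f'
After 7 (G): row=2 col=0 char='b'
After 8 (j): row=2 col=0 char='b'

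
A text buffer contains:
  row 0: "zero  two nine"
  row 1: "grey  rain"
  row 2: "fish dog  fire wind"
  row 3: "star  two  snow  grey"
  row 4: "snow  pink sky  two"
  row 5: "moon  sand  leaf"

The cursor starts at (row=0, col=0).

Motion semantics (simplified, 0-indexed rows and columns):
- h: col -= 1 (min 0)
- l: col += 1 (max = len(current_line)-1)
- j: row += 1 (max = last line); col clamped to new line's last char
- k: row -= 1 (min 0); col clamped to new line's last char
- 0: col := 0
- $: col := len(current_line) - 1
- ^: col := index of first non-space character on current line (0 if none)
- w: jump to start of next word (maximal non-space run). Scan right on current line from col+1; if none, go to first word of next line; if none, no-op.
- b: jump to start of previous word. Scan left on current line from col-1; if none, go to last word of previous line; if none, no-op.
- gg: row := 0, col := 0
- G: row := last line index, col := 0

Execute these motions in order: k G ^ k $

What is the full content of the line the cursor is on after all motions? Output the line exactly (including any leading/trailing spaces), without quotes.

After 1 (k): row=0 col=0 char='z'
After 2 (G): row=5 col=0 char='m'
After 3 (^): row=5 col=0 char='m'
After 4 (k): row=4 col=0 char='s'
After 5 ($): row=4 col=18 char='o'

Answer: snow  pink sky  two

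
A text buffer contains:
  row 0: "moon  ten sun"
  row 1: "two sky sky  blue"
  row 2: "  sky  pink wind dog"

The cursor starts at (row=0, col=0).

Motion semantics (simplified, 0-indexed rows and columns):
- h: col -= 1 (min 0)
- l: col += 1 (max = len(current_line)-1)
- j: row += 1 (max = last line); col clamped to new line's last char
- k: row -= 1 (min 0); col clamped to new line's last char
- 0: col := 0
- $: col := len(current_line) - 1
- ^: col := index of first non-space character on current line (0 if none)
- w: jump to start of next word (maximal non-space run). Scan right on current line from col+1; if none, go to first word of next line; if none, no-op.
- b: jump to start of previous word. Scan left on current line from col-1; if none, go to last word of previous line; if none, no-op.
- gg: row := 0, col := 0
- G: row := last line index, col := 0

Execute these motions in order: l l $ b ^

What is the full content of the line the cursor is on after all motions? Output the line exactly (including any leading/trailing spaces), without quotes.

After 1 (l): row=0 col=1 char='o'
After 2 (l): row=0 col=2 char='o'
After 3 ($): row=0 col=12 char='n'
After 4 (b): row=0 col=10 char='s'
After 5 (^): row=0 col=0 char='m'

Answer: moon  ten sun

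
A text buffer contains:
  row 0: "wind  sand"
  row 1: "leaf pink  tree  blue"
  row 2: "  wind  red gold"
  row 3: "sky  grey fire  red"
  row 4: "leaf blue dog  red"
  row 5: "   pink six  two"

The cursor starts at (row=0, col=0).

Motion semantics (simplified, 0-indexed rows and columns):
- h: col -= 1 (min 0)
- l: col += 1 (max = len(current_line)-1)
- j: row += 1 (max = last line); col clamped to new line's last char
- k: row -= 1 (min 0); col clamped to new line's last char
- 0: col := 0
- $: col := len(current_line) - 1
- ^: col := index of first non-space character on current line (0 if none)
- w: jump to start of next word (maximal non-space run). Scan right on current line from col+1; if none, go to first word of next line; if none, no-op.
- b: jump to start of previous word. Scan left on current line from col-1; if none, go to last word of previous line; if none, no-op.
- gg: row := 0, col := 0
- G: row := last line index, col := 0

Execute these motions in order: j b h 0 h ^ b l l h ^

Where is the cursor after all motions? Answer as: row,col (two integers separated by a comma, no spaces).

After 1 (j): row=1 col=0 char='l'
After 2 (b): row=0 col=6 char='s'
After 3 (h): row=0 col=5 char='_'
After 4 (0): row=0 col=0 char='w'
After 5 (h): row=0 col=0 char='w'
After 6 (^): row=0 col=0 char='w'
After 7 (b): row=0 col=0 char='w'
After 8 (l): row=0 col=1 char='i'
After 9 (l): row=0 col=2 char='n'
After 10 (h): row=0 col=1 char='i'
After 11 (^): row=0 col=0 char='w'

Answer: 0,0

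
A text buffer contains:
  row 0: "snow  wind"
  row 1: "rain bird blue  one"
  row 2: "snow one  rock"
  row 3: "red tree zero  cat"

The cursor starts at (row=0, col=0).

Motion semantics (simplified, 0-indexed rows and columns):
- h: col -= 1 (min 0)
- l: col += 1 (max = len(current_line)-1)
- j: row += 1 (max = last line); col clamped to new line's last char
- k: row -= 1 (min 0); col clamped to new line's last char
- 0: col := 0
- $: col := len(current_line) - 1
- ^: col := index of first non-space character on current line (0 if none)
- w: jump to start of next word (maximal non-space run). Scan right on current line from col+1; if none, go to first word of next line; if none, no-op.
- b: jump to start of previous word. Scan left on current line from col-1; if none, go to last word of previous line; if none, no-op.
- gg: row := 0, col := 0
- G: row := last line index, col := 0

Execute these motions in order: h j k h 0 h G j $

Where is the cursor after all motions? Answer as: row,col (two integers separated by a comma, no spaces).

After 1 (h): row=0 col=0 char='s'
After 2 (j): row=1 col=0 char='r'
After 3 (k): row=0 col=0 char='s'
After 4 (h): row=0 col=0 char='s'
After 5 (0): row=0 col=0 char='s'
After 6 (h): row=0 col=0 char='s'
After 7 (G): row=3 col=0 char='r'
After 8 (j): row=3 col=0 char='r'
After 9 ($): row=3 col=17 char='t'

Answer: 3,17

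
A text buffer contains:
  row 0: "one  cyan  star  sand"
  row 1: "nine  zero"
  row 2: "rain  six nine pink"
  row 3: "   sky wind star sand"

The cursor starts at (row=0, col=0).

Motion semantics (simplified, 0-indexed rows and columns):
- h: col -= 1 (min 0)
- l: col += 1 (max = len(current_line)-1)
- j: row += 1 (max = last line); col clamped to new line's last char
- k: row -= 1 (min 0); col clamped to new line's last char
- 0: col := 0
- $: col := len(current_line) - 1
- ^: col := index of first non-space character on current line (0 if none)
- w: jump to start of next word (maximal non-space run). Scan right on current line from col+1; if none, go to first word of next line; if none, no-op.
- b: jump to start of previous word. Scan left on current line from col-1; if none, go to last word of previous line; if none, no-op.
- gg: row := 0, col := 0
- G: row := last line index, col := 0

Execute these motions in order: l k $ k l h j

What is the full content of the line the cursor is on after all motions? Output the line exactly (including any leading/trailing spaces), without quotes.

Answer: nine  zero

Derivation:
After 1 (l): row=0 col=1 char='n'
After 2 (k): row=0 col=1 char='n'
After 3 ($): row=0 col=20 char='d'
After 4 (k): row=0 col=20 char='d'
After 5 (l): row=0 col=20 char='d'
After 6 (h): row=0 col=19 char='n'
After 7 (j): row=1 col=9 char='o'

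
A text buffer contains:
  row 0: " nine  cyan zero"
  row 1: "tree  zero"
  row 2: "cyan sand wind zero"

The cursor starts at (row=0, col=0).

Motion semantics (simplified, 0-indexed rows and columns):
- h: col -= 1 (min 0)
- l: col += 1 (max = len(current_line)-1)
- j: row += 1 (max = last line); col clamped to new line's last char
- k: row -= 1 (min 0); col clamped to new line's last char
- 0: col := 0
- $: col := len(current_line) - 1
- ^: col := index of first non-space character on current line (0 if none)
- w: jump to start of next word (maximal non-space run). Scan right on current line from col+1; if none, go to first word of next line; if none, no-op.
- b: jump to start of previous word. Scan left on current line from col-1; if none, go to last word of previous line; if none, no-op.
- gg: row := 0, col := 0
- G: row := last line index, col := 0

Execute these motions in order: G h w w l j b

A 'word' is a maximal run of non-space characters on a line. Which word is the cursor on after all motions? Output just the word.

Answer: wind

Derivation:
After 1 (G): row=2 col=0 char='c'
After 2 (h): row=2 col=0 char='c'
After 3 (w): row=2 col=5 char='s'
After 4 (w): row=2 col=10 char='w'
After 5 (l): row=2 col=11 char='i'
After 6 (j): row=2 col=11 char='i'
After 7 (b): row=2 col=10 char='w'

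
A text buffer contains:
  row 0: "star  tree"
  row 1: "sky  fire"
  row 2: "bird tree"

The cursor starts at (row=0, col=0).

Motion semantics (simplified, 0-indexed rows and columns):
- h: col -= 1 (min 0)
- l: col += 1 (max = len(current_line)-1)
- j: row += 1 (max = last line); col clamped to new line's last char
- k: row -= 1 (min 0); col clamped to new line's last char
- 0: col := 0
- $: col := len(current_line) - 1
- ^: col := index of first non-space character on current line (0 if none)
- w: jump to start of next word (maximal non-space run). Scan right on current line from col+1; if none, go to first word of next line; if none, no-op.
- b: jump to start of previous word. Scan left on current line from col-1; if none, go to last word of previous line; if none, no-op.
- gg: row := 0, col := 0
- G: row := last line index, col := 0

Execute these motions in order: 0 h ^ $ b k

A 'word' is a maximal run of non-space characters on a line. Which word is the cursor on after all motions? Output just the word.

Answer: tree

Derivation:
After 1 (0): row=0 col=0 char='s'
After 2 (h): row=0 col=0 char='s'
After 3 (^): row=0 col=0 char='s'
After 4 ($): row=0 col=9 char='e'
After 5 (b): row=0 col=6 char='t'
After 6 (k): row=0 col=6 char='t'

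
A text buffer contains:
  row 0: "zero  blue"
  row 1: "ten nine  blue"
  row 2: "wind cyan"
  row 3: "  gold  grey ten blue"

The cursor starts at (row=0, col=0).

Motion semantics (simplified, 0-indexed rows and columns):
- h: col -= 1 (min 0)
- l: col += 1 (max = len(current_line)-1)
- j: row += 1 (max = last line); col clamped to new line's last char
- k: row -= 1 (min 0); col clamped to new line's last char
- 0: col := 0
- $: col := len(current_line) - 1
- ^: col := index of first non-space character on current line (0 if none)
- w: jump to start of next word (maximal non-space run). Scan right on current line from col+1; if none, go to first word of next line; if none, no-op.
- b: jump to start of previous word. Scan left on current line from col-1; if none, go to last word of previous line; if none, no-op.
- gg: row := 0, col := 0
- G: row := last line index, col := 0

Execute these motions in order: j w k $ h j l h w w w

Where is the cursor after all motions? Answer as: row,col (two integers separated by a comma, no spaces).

After 1 (j): row=1 col=0 char='t'
After 2 (w): row=1 col=4 char='n'
After 3 (k): row=0 col=4 char='_'
After 4 ($): row=0 col=9 char='e'
After 5 (h): row=0 col=8 char='u'
After 6 (j): row=1 col=8 char='_'
After 7 (l): row=1 col=9 char='_'
After 8 (h): row=1 col=8 char='_'
After 9 (w): row=1 col=10 char='b'
After 10 (w): row=2 col=0 char='w'
After 11 (w): row=2 col=5 char='c'

Answer: 2,5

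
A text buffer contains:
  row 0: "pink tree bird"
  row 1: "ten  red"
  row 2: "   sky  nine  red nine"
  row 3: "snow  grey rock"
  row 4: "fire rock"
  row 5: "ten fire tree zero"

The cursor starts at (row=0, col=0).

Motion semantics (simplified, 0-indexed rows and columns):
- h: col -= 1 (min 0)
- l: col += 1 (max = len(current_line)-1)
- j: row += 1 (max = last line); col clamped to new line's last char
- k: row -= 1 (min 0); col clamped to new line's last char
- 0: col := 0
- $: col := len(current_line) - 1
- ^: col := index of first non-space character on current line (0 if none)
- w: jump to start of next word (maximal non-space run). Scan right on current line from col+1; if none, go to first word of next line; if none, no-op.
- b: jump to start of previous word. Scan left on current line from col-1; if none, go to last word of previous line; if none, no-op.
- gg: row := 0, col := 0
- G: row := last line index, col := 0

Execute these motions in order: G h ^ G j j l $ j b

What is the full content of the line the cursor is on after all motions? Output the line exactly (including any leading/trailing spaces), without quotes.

Answer: ten fire tree zero

Derivation:
After 1 (G): row=5 col=0 char='t'
After 2 (h): row=5 col=0 char='t'
After 3 (^): row=5 col=0 char='t'
After 4 (G): row=5 col=0 char='t'
After 5 (j): row=5 col=0 char='t'
After 6 (j): row=5 col=0 char='t'
After 7 (l): row=5 col=1 char='e'
After 8 ($): row=5 col=17 char='o'
After 9 (j): row=5 col=17 char='o'
After 10 (b): row=5 col=14 char='z'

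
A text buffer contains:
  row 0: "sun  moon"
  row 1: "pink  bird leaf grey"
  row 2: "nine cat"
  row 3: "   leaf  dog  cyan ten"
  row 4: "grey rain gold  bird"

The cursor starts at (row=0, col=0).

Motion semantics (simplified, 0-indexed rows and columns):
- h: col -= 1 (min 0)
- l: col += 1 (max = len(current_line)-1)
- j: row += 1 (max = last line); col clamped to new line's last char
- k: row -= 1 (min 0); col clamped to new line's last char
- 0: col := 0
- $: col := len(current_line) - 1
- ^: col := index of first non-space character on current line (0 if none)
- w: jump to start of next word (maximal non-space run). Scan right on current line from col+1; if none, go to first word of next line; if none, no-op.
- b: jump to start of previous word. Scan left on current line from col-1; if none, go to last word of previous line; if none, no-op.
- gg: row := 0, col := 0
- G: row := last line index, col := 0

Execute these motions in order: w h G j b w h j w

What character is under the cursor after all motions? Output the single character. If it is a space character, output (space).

After 1 (w): row=0 col=5 char='m'
After 2 (h): row=0 col=4 char='_'
After 3 (G): row=4 col=0 char='g'
After 4 (j): row=4 col=0 char='g'
After 5 (b): row=3 col=19 char='t'
After 6 (w): row=4 col=0 char='g'
After 7 (h): row=4 col=0 char='g'
After 8 (j): row=4 col=0 char='g'
After 9 (w): row=4 col=5 char='r'

Answer: r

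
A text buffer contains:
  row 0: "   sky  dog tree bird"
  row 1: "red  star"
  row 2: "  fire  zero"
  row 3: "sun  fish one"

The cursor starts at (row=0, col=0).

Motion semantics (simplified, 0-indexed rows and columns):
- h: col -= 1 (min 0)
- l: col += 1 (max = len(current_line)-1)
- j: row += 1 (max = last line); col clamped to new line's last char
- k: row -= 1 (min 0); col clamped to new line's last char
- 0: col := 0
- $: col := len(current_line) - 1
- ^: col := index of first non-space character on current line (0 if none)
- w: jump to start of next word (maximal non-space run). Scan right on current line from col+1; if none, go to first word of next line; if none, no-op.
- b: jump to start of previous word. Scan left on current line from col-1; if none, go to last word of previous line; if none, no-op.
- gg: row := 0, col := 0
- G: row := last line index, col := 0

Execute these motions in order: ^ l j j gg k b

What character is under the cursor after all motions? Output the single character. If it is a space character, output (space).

After 1 (^): row=0 col=3 char='s'
After 2 (l): row=0 col=4 char='k'
After 3 (j): row=1 col=4 char='_'
After 4 (j): row=2 col=4 char='r'
After 5 (gg): row=0 col=0 char='_'
After 6 (k): row=0 col=0 char='_'
After 7 (b): row=0 col=0 char='_'

Answer: (space)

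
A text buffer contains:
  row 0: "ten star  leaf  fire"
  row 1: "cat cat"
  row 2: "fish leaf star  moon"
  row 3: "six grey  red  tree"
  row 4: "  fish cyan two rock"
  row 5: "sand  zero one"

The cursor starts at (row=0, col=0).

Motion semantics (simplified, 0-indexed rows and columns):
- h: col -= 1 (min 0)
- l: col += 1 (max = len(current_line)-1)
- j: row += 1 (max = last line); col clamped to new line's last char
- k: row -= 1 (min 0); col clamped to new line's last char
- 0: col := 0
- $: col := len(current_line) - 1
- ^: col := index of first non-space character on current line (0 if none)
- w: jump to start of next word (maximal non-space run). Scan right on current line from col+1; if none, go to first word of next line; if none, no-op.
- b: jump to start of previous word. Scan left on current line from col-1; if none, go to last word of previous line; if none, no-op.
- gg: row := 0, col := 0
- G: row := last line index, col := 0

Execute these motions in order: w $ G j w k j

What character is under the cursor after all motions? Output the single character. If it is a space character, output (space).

After 1 (w): row=0 col=4 char='s'
After 2 ($): row=0 col=19 char='e'
After 3 (G): row=5 col=0 char='s'
After 4 (j): row=5 col=0 char='s'
After 5 (w): row=5 col=6 char='z'
After 6 (k): row=4 col=6 char='_'
After 7 (j): row=5 col=6 char='z'

Answer: z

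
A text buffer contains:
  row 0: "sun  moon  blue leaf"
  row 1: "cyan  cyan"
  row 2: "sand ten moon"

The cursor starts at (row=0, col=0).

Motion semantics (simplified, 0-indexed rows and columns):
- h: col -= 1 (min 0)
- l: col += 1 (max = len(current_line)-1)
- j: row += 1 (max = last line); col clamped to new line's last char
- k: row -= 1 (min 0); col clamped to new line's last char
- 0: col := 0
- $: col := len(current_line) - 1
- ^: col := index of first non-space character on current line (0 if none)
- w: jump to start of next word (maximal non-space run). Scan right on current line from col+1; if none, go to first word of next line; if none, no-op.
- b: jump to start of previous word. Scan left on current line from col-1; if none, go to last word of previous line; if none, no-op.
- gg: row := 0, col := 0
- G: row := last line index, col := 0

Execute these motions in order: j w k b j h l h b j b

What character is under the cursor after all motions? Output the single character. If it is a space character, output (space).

After 1 (j): row=1 col=0 char='c'
After 2 (w): row=1 col=6 char='c'
After 3 (k): row=0 col=6 char='o'
After 4 (b): row=0 col=5 char='m'
After 5 (j): row=1 col=5 char='_'
After 6 (h): row=1 col=4 char='_'
After 7 (l): row=1 col=5 char='_'
After 8 (h): row=1 col=4 char='_'
After 9 (b): row=1 col=0 char='c'
After 10 (j): row=2 col=0 char='s'
After 11 (b): row=1 col=6 char='c'

Answer: c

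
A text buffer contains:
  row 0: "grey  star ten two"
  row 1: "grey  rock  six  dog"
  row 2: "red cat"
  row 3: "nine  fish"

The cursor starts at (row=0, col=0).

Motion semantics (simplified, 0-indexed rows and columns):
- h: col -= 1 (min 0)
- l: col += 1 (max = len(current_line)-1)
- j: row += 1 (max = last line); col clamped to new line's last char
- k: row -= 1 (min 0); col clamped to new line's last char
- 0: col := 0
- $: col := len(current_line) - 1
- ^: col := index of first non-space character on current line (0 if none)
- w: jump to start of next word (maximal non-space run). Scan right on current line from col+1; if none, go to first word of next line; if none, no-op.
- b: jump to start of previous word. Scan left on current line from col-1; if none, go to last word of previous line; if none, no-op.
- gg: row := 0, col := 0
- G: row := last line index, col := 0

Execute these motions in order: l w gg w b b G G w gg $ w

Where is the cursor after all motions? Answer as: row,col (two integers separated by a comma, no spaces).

After 1 (l): row=0 col=1 char='r'
After 2 (w): row=0 col=6 char='s'
After 3 (gg): row=0 col=0 char='g'
After 4 (w): row=0 col=6 char='s'
After 5 (b): row=0 col=0 char='g'
After 6 (b): row=0 col=0 char='g'
After 7 (G): row=3 col=0 char='n'
After 8 (G): row=3 col=0 char='n'
After 9 (w): row=3 col=6 char='f'
After 10 (gg): row=0 col=0 char='g'
After 11 ($): row=0 col=17 char='o'
After 12 (w): row=1 col=0 char='g'

Answer: 1,0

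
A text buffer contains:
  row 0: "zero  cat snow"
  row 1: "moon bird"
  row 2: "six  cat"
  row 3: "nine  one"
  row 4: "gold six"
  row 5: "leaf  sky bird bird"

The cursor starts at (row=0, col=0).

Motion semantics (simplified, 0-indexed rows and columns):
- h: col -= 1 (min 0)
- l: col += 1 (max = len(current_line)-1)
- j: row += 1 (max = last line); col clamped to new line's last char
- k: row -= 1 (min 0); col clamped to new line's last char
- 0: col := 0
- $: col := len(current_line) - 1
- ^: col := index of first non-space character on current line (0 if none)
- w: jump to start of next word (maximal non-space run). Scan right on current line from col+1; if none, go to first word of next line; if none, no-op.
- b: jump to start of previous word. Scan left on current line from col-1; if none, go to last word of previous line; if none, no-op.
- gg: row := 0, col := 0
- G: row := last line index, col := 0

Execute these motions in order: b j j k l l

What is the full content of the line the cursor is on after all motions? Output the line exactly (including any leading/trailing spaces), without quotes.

After 1 (b): row=0 col=0 char='z'
After 2 (j): row=1 col=0 char='m'
After 3 (j): row=2 col=0 char='s'
After 4 (k): row=1 col=0 char='m'
After 5 (l): row=1 col=1 char='o'
After 6 (l): row=1 col=2 char='o'

Answer: moon bird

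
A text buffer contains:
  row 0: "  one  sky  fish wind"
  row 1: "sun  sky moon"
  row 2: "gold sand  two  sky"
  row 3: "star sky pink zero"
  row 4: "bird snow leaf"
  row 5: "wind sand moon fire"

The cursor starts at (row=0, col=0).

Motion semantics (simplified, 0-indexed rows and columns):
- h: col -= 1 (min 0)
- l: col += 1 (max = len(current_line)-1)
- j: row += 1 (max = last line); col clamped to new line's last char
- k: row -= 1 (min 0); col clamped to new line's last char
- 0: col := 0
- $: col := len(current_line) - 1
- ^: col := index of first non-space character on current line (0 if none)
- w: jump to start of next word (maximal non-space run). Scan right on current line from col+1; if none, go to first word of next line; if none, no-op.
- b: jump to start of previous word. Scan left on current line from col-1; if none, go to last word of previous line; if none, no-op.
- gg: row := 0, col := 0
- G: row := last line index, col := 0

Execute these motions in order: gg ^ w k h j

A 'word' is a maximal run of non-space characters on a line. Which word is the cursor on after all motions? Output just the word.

Answer: sky

Derivation:
After 1 (gg): row=0 col=0 char='_'
After 2 (^): row=0 col=2 char='o'
After 3 (w): row=0 col=7 char='s'
After 4 (k): row=0 col=7 char='s'
After 5 (h): row=0 col=6 char='_'
After 6 (j): row=1 col=6 char='k'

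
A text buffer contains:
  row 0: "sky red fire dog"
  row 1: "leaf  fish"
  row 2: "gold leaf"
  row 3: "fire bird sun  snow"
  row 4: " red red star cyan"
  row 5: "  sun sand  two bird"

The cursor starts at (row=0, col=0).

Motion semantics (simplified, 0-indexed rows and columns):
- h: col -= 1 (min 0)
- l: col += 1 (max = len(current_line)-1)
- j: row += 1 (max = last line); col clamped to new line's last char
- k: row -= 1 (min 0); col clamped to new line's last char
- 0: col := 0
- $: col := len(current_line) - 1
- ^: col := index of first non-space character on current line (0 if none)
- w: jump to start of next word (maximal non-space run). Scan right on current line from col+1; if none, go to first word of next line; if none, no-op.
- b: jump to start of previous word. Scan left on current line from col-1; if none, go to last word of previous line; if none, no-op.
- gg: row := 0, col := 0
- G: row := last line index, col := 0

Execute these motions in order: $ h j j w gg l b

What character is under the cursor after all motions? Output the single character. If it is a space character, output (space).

After 1 ($): row=0 col=15 char='g'
After 2 (h): row=0 col=14 char='o'
After 3 (j): row=1 col=9 char='h'
After 4 (j): row=2 col=8 char='f'
After 5 (w): row=3 col=0 char='f'
After 6 (gg): row=0 col=0 char='s'
After 7 (l): row=0 col=1 char='k'
After 8 (b): row=0 col=0 char='s'

Answer: s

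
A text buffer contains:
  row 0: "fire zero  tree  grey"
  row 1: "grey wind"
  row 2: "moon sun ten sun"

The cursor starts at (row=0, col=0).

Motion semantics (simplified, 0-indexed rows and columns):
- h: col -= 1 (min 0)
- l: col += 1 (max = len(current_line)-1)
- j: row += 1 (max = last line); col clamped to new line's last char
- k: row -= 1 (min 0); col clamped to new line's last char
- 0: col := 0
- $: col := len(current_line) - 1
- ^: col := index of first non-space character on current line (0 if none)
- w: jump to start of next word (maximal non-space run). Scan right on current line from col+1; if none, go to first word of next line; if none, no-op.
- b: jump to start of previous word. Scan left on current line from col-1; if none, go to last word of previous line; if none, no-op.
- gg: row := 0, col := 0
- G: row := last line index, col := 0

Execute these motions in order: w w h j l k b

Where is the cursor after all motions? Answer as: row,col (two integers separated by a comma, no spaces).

After 1 (w): row=0 col=5 char='z'
After 2 (w): row=0 col=11 char='t'
After 3 (h): row=0 col=10 char='_'
After 4 (j): row=1 col=8 char='d'
After 5 (l): row=1 col=8 char='d'
After 6 (k): row=0 col=8 char='o'
After 7 (b): row=0 col=5 char='z'

Answer: 0,5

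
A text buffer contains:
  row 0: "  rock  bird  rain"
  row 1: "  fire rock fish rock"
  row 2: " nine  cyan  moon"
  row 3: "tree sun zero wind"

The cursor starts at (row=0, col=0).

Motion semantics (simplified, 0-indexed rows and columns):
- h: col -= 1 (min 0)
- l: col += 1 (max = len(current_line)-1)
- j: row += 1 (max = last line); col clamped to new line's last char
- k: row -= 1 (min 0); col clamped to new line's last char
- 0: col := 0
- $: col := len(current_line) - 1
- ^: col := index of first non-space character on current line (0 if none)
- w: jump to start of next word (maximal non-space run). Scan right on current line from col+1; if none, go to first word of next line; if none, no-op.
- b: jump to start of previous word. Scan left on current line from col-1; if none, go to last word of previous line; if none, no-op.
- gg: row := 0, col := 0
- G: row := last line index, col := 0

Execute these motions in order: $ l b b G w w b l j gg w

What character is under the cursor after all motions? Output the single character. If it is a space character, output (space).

Answer: r

Derivation:
After 1 ($): row=0 col=17 char='n'
After 2 (l): row=0 col=17 char='n'
After 3 (b): row=0 col=14 char='r'
After 4 (b): row=0 col=8 char='b'
After 5 (G): row=3 col=0 char='t'
After 6 (w): row=3 col=5 char='s'
After 7 (w): row=3 col=9 char='z'
After 8 (b): row=3 col=5 char='s'
After 9 (l): row=3 col=6 char='u'
After 10 (j): row=3 col=6 char='u'
After 11 (gg): row=0 col=0 char='_'
After 12 (w): row=0 col=2 char='r'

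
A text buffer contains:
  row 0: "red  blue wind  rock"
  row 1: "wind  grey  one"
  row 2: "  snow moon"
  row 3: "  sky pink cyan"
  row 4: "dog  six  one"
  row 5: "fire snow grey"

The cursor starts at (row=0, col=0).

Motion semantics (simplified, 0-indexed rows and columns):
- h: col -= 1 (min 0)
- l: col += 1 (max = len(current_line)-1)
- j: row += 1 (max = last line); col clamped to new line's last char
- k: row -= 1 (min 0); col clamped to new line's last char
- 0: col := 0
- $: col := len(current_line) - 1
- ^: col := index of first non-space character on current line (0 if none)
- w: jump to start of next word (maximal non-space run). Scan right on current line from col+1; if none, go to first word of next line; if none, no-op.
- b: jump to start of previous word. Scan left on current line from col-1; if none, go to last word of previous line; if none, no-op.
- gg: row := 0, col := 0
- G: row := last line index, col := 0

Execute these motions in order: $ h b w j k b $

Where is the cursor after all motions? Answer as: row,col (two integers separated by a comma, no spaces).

After 1 ($): row=0 col=19 char='k'
After 2 (h): row=0 col=18 char='c'
After 3 (b): row=0 col=16 char='r'
After 4 (w): row=1 col=0 char='w'
After 5 (j): row=2 col=0 char='_'
After 6 (k): row=1 col=0 char='w'
After 7 (b): row=0 col=16 char='r'
After 8 ($): row=0 col=19 char='k'

Answer: 0,19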